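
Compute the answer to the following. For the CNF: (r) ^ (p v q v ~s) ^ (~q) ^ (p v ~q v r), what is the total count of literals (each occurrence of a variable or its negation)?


Counting literals in each clause:
Clause 1: 1 literal(s)
Clause 2: 3 literal(s)
Clause 3: 1 literal(s)
Clause 4: 3 literal(s)
Total = 8

8


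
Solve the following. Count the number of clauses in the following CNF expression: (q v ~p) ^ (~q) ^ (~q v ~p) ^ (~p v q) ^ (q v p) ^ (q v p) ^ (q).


A CNF formula is a conjunction of clauses.
Clauses are separated by ^.
Counting the conjuncts: 7 clauses.

7


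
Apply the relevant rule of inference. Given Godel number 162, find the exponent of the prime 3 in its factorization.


Factorize 162 by dividing by 3 repeatedly.
Division steps: 3 divides 162 exactly 4 time(s).
Exponent of 3 = 4

4


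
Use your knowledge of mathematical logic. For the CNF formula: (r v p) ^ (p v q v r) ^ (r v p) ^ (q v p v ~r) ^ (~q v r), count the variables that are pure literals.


Check each variable for pure literal status:
p: pure positive
q: mixed (not pure)
r: mixed (not pure)
Pure literal count = 1

1


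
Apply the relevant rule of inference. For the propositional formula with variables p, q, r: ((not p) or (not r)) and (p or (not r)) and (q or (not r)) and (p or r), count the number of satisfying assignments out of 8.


Evaluate all 8 assignments for p, q, r:
p=0, q=0, r=0: 0
p=0, q=0, r=1: 0
p=0, q=1, r=0: 0
p=0, q=1, r=1: 0
p=1, q=0, r=0: 1
p=1, q=0, r=1: 0
p=1, q=1, r=0: 1
p=1, q=1, r=1: 0
Satisfying count = 2

2


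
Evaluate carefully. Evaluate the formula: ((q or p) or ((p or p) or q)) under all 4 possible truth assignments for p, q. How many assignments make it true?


Check all 4 assignments:
p=0, q=0: 0
p=0, q=1: 1
p=1, q=0: 1
p=1, q=1: 1
Count of True = 3

3


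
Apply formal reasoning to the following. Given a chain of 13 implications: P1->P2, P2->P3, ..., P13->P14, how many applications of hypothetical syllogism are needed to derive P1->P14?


With 13 implications in a chain connecting 14 propositions:
P1->P2, P2->P3, ..., P13->P14
Steps needed = (number of implications) - 1 = 13 - 1 = 12

12


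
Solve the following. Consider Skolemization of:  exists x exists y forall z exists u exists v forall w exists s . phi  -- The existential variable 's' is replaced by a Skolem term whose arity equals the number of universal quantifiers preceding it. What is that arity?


Quantifier prefix: exists x exists y forall z exists u exists v forall w exists s
's' is existentially quantified at position 7.
Universal variables preceding it: z, w
Skolem function arity = 2

2


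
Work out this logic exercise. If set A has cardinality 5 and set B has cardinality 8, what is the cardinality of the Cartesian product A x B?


The Cartesian product A x B contains all ordered pairs (a, b).
|A x B| = |A| * |B| = 5 * 8 = 40

40


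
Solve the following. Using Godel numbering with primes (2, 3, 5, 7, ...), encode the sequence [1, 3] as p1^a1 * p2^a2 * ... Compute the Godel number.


Encode each element as an exponent of the corresponding prime:
  2^1 = 2
  3^3 = 27
Product = 2 * 27 = 54

54


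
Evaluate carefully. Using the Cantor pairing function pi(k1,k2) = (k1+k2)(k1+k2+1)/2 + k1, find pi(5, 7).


k1 + k2 = 12
(k1+k2)(k1+k2+1)/2 = 12 * 13 / 2 = 78
pi = 78 + 5 = 83

83


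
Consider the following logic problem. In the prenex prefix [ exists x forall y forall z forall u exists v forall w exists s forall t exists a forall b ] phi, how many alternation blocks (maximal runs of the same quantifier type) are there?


Quantifier-type sequence: E A A A E A E A E A  (A=forall, E=exists)
Group into maximal same-type runs:
  Ex1 | Ax3 | Ex1 | Ax1 | Ex1 | Ax1 | Ex1 | Ax1
Number of blocks = 8

8


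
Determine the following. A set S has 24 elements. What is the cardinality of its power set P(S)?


The power set of a set with n elements has 2^n elements.
|P(S)| = 2^24 = 16777216

16777216


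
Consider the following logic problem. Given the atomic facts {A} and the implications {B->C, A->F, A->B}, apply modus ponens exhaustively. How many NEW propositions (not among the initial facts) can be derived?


Initial facts: {A}
Apply modus ponens to closure:
  A and A->F  =>  F
  A and A->B  =>  B
  B and B->C  =>  C
Final known: {A, B, C, F}
New propositions: {B, C, F}
Count = 3

3


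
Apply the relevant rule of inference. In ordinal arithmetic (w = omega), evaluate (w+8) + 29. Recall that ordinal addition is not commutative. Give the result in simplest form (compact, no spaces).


Compute (w+8) + 29.
Ordinal + is associative but NOT commutative; for finite n>0, n + w = w but w + n stays w+n.
By associativity: (w+8) + 29 = w + (8+29) = w+37.
Result = w+37

w+37


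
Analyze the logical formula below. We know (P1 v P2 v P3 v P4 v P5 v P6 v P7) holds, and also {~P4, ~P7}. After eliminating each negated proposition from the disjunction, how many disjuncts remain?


Original disjuncts (7): P1, P2, P3, P4, P5, P6, P7
Negated (eliminate): ~P4, ~P7
Remaining disjuncts: P1, P2, P3, P5, P6
Count = 7 - 2 = 5

5


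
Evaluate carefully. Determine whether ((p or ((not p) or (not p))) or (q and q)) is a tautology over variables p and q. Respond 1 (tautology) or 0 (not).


Check all 4 assignments:
p=0, q=0: 1
p=0, q=1: 1
p=1, q=0: 1
p=1, q=1: 1
Satisfying count = 4/4.
Tautology iff count = 4: yes.

1


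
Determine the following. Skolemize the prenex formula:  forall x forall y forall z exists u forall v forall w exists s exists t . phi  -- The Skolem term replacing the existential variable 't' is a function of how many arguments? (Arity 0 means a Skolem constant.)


Quantifier prefix: forall x forall y forall z exists u forall v forall w exists s exists t
't' is existentially quantified at position 8.
Universal variables preceding it: x, y, z, v, w
Skolem function arity = 5

5


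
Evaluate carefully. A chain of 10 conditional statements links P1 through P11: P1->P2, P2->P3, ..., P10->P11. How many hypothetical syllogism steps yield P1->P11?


With 10 implications in a chain connecting 11 propositions:
P1->P2, P2->P3, ..., P10->P11
Steps needed = (number of implications) - 1 = 10 - 1 = 9

9


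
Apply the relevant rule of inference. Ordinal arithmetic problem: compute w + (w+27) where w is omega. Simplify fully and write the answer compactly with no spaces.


Compute w + (w+27).
Ordinal + is associative but NOT commutative; for finite n>0, n + w = w but w + n stays w+n.
w + (w+27) = (w+w) + 27 = w*2+27.
Result = w*2+27

w*2+27


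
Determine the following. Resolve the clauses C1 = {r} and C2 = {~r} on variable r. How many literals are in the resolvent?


Remove r from C1 and ~r from C2.
C1 remainder: {}
C2 remainder: {}
Union (resolvent): {} (empty clause)
Resolvent has 0 literal(s).

0


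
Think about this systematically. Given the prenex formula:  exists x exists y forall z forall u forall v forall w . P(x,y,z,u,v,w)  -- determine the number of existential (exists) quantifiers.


Quantifier prefix: exists x exists y forall z forall u forall v forall w
Mark each quantifier type:
  E E U U U U
Universal count = 4, Existential count = 2
Asked for existential (exists) quantifiers: 2

2


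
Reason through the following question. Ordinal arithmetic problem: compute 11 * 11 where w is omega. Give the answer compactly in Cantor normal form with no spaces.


Compute 11 * 11.
Ordinal * is associative and left-distributive over +, but NOT commutative; for finite n>1, n*w = w but w*n stays w*n.
Both finite; ordinal * agrees with natural *: 11 * 11 = 121.
Result = 121

121


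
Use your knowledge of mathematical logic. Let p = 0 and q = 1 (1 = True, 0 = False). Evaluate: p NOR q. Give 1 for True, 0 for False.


p = 0, q = 1
Operation: p NOR q
Evaluate: 0 NOR 1 = 0

0


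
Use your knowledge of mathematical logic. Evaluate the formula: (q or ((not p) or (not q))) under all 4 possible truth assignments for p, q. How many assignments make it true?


Check all 4 assignments:
p=0, q=0: 1
p=0, q=1: 1
p=1, q=0: 1
p=1, q=1: 1
Count of True = 4

4


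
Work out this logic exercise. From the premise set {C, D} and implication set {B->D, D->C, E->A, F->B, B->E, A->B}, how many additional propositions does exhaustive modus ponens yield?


Initial facts: {C, D}
Apply modus ponens to closure:
  (no implication fires)
Final known: {C, D}
New propositions: {(none)}
Count = 0

0


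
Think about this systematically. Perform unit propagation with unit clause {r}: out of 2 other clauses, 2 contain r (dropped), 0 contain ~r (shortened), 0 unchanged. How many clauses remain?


Satisfied (removed): 2
Shortened (remain): 0
Unchanged (remain): 0
Remaining = 0 + 0 = 0

0


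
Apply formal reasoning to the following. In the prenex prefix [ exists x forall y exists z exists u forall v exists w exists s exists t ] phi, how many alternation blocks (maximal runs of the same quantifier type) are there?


Quantifier-type sequence: E A E E A E E E  (A=forall, E=exists)
Group into maximal same-type runs:
  Ex1 | Ax1 | Ex2 | Ax1 | Ex3
Number of blocks = 5

5


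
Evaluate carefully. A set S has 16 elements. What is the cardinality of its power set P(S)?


The power set of a set with n elements has 2^n elements.
|P(S)| = 2^16 = 65536

65536


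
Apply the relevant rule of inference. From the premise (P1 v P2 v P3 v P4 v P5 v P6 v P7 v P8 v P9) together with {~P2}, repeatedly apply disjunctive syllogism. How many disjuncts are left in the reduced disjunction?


Original disjuncts (9): P1, P2, P3, P4, P5, P6, P7, P8, P9
Negated (eliminate): ~P2
Remaining disjuncts: P1, P3, P4, P5, P6, P7, P8, P9
Count = 9 - 1 = 8

8


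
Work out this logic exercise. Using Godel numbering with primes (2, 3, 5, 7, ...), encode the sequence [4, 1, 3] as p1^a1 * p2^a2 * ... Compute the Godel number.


Encode each element as an exponent of the corresponding prime:
  2^4 = 16
  3^1 = 3
  5^3 = 125
Product = 16 * 3 * 125 = 6000

6000


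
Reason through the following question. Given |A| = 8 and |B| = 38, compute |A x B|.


The Cartesian product A x B contains all ordered pairs (a, b).
|A x B| = |A| * |B| = 8 * 38 = 304

304


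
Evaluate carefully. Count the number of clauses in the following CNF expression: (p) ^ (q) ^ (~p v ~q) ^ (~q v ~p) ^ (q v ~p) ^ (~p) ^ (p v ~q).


A CNF formula is a conjunction of clauses.
Clauses are separated by ^.
Counting the conjuncts: 7 clauses.

7


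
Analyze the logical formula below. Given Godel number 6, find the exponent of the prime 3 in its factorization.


Factorize 6 by dividing by 3 repeatedly.
Division steps: 3 divides 6 exactly 1 time(s).
Exponent of 3 = 1

1


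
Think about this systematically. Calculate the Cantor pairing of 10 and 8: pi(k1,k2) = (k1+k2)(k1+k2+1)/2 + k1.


k1 + k2 = 18
(k1+k2)(k1+k2+1)/2 = 18 * 19 / 2 = 171
pi = 171 + 10 = 181

181


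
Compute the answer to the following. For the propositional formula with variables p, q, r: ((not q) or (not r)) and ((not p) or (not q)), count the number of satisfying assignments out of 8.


Evaluate all 8 assignments for p, q, r:
p=0, q=0, r=0: 1
p=0, q=0, r=1: 1
p=0, q=1, r=0: 1
p=0, q=1, r=1: 0
p=1, q=0, r=0: 1
p=1, q=0, r=1: 1
p=1, q=1, r=0: 0
p=1, q=1, r=1: 0
Satisfying count = 5

5


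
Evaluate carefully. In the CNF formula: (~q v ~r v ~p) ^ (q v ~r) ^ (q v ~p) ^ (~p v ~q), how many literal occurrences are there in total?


Counting literals in each clause:
Clause 1: 3 literal(s)
Clause 2: 2 literal(s)
Clause 3: 2 literal(s)
Clause 4: 2 literal(s)
Total = 9

9


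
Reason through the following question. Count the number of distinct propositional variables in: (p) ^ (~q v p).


Identify each variable that appears in the formula.
Variables found: p, q
Count = 2

2


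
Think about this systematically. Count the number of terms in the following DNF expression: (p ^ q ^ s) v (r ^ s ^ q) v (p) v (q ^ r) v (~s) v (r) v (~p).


A DNF formula is a disjunction of terms (conjunctions).
Terms are separated by v.
Counting the disjuncts: 7 terms.

7


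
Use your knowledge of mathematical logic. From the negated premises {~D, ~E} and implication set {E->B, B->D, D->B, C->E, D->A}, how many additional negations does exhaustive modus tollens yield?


Initial negated facts: {~D, ~E}
Apply modus tollens to closure:
  ~D and B->D  =>  ~B
  ~E and C->E  =>  ~C
Final negated: {~B, ~C, ~D, ~E}
New negations: {~B, ~C}
Count = 2

2


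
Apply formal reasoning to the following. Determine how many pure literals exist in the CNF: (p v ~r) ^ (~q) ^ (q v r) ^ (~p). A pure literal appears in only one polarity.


Check each variable for pure literal status:
p: mixed (not pure)
q: mixed (not pure)
r: mixed (not pure)
Pure literal count = 0

0


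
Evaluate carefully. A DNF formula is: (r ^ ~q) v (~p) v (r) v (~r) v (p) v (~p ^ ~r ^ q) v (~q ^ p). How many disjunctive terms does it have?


A DNF formula is a disjunction of terms (conjunctions).
Terms are separated by v.
Counting the disjuncts: 7 terms.

7


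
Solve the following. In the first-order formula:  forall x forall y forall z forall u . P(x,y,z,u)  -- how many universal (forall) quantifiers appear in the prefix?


Quantifier prefix: forall x forall y forall z forall u
Mark each quantifier type:
  U U U U
Universal count = 4, Existential count = 0
Asked for universal (forall) quantifiers: 4

4


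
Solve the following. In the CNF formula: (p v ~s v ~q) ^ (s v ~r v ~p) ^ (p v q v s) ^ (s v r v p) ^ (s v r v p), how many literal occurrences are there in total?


Counting literals in each clause:
Clause 1: 3 literal(s)
Clause 2: 3 literal(s)
Clause 3: 3 literal(s)
Clause 4: 3 literal(s)
Clause 5: 3 literal(s)
Total = 15

15


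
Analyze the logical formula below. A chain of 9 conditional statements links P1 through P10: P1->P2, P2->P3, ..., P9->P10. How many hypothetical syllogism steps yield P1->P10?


With 9 implications in a chain connecting 10 propositions:
P1->P2, P2->P3, ..., P9->P10
Steps needed = (number of implications) - 1 = 9 - 1 = 8

8


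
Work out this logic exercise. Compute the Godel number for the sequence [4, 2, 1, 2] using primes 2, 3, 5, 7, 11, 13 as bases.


Encode each element as an exponent of the corresponding prime:
  2^4 = 16
  3^2 = 9
  5^1 = 5
  7^2 = 49
Product = 16 * 9 * 5 * 49 = 35280

35280


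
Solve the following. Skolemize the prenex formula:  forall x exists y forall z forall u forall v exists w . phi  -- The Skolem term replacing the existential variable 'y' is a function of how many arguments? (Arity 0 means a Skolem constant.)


Quantifier prefix: forall x exists y forall z forall u forall v exists w
'y' is existentially quantified at position 2.
Universal variables preceding it: x
Skolem function arity = 1

1


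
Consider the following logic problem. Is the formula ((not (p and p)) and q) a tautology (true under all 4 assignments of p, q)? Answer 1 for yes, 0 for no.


Check all 4 assignments:
p=0, q=0: 0
p=0, q=1: 1
p=1, q=0: 0
p=1, q=1: 0
Satisfying count = 1/4.
Tautology iff count = 4: no.

0


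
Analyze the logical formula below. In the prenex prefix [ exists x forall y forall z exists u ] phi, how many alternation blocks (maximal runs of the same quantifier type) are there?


Quantifier-type sequence: E A A E  (A=forall, E=exists)
Group into maximal same-type runs:
  Ex1 | Ax2 | Ex1
Number of blocks = 3

3


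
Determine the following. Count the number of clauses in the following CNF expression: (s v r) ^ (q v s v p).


A CNF formula is a conjunction of clauses.
Clauses are separated by ^.
Counting the conjuncts: 2 clauses.

2


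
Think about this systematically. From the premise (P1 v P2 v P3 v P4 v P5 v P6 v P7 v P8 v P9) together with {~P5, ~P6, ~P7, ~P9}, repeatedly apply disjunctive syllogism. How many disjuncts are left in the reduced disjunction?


Original disjuncts (9): P1, P2, P3, P4, P5, P6, P7, P8, P9
Negated (eliminate): ~P5, ~P6, ~P7, ~P9
Remaining disjuncts: P1, P2, P3, P4, P8
Count = 9 - 4 = 5

5


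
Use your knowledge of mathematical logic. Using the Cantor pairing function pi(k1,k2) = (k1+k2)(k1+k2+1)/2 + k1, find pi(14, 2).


k1 + k2 = 16
(k1+k2)(k1+k2+1)/2 = 16 * 17 / 2 = 136
pi = 136 + 14 = 150

150


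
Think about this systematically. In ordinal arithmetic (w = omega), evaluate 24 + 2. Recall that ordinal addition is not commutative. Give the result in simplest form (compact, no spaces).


Compute 24 + 2.
Ordinal + is associative but NOT commutative; for finite n>0, n + w = w but w + n stays w+n.
Both operands finite; ordinal + agrees with natural +: 24 + 2 = 26.
Result = 26

26


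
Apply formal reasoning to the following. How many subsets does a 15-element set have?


The power set of a set with n elements has 2^n elements.
|P(S)| = 2^15 = 32768

32768


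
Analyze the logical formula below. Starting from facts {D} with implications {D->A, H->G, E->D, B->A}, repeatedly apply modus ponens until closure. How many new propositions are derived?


Initial facts: {D}
Apply modus ponens to closure:
  D and D->A  =>  A
Final known: {A, D}
New propositions: {A}
Count = 1

1


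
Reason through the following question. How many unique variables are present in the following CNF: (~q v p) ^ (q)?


Identify each variable that appears in the formula.
Variables found: p, q
Count = 2

2


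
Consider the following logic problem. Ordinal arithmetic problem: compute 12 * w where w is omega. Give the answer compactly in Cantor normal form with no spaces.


Compute 12 * w.
Ordinal * is associative and left-distributive over +, but NOT commutative; for finite n>1, n*w = w but w*n stays w*n.
For finite n>0, n * w = sup{n*k : k<w} = w. So 12 * w = w.
Result = w

w


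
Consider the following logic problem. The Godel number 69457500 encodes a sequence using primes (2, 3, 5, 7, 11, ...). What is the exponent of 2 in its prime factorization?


Factorize 69457500 by dividing by 2 repeatedly.
Division steps: 2 divides 69457500 exactly 2 time(s).
Exponent of 2 = 2

2


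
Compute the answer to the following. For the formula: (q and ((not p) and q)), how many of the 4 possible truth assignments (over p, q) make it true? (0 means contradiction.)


Check all 4 assignments:
p=0, q=0: 0
p=0, q=1: 1
p=1, q=0: 0
p=1, q=1: 0
Count of True = 1

1


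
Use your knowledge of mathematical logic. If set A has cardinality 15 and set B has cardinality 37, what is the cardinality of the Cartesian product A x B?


The Cartesian product A x B contains all ordered pairs (a, b).
|A x B| = |A| * |B| = 15 * 37 = 555

555


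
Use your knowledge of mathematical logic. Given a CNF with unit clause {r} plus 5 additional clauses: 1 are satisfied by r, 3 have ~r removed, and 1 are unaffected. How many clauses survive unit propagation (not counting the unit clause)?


Satisfied (removed): 1
Shortened (remain): 3
Unchanged (remain): 1
Remaining = 3 + 1 = 4

4


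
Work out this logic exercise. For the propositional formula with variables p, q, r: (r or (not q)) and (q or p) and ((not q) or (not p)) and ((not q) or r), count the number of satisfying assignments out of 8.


Evaluate all 8 assignments for p, q, r:
p=0, q=0, r=0: 0
p=0, q=0, r=1: 0
p=0, q=1, r=0: 0
p=0, q=1, r=1: 1
p=1, q=0, r=0: 1
p=1, q=0, r=1: 1
p=1, q=1, r=0: 0
p=1, q=1, r=1: 0
Satisfying count = 3

3


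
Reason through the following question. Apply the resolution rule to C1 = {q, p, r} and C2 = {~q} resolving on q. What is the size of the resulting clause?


Remove q from C1 and ~q from C2.
C1 remainder: {p, r}
C2 remainder: {}
Union (resolvent): {p, r}
Resolvent has 2 literal(s).

2


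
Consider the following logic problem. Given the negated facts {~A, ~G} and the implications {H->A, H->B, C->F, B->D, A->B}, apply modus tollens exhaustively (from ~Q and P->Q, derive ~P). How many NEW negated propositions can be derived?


Initial negated facts: {~A, ~G}
Apply modus tollens to closure:
  ~A and H->A  =>  ~H
Final negated: {~A, ~G, ~H}
New negations: {~H}
Count = 1

1


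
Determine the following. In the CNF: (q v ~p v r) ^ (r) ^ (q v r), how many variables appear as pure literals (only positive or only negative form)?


Check each variable for pure literal status:
p: pure negative
q: pure positive
r: pure positive
Pure literal count = 3

3


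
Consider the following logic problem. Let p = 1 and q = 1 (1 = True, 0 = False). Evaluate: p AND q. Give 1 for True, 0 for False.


p = 1, q = 1
Operation: p AND q
Evaluate: 1 AND 1 = 1

1


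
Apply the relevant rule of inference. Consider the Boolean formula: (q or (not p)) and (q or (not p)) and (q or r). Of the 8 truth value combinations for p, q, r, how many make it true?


Evaluate all 8 assignments for p, q, r:
p=0, q=0, r=0: 0
p=0, q=0, r=1: 1
p=0, q=1, r=0: 1
p=0, q=1, r=1: 1
p=1, q=0, r=0: 0
p=1, q=0, r=1: 0
p=1, q=1, r=0: 1
p=1, q=1, r=1: 1
Satisfying count = 5

5


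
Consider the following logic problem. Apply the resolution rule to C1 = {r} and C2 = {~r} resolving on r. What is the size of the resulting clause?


Remove r from C1 and ~r from C2.
C1 remainder: {}
C2 remainder: {}
Union (resolvent): {} (empty clause)
Resolvent has 0 literal(s).

0


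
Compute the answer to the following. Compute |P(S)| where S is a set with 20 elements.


The power set of a set with n elements has 2^n elements.
|P(S)| = 2^20 = 1048576

1048576


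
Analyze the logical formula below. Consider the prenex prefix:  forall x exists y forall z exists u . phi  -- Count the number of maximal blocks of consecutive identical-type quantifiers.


Quantifier-type sequence: A E A E  (A=forall, E=exists)
Group into maximal same-type runs:
  Ax1 | Ex1 | Ax1 | Ex1
Number of blocks = 4

4


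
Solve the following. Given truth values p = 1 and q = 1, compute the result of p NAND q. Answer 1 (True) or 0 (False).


p = 1, q = 1
Operation: p NAND q
Evaluate: 1 NAND 1 = 0

0


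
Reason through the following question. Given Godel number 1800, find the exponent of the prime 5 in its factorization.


Factorize 1800 by dividing by 5 repeatedly.
Division steps: 5 divides 1800 exactly 2 time(s).
Exponent of 5 = 2

2


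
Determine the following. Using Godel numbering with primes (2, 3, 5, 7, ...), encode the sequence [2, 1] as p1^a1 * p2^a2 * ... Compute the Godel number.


Encode each element as an exponent of the corresponding prime:
  2^2 = 4
  3^1 = 3
Product = 4 * 3 = 12

12


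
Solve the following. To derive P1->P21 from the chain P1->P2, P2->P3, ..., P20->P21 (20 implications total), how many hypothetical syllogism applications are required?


With 20 implications in a chain connecting 21 propositions:
P1->P2, P2->P3, ..., P20->P21
Steps needed = (number of implications) - 1 = 20 - 1 = 19

19


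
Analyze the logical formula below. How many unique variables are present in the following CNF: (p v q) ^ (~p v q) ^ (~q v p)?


Identify each variable that appears in the formula.
Variables found: p, q
Count = 2

2


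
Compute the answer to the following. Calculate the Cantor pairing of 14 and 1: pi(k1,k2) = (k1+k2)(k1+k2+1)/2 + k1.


k1 + k2 = 15
(k1+k2)(k1+k2+1)/2 = 15 * 16 / 2 = 120
pi = 120 + 14 = 134

134


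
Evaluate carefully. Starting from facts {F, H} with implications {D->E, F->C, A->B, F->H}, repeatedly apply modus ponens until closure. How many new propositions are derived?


Initial facts: {F, H}
Apply modus ponens to closure:
  F and F->C  =>  C
Final known: {C, F, H}
New propositions: {C}
Count = 1

1


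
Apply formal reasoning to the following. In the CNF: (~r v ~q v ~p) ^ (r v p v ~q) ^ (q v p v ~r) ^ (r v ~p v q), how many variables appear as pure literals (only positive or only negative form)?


Check each variable for pure literal status:
p: mixed (not pure)
q: mixed (not pure)
r: mixed (not pure)
Pure literal count = 0

0


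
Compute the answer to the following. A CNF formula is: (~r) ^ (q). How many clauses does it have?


A CNF formula is a conjunction of clauses.
Clauses are separated by ^.
Counting the conjuncts: 2 clauses.

2


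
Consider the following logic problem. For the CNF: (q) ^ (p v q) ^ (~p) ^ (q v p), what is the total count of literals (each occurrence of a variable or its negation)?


Counting literals in each clause:
Clause 1: 1 literal(s)
Clause 2: 2 literal(s)
Clause 3: 1 literal(s)
Clause 4: 2 literal(s)
Total = 6

6


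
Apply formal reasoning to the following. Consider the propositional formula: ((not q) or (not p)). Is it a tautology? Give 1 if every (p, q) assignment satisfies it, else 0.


Check all 4 assignments:
p=0, q=0: 1
p=0, q=1: 1
p=1, q=0: 1
p=1, q=1: 0
Satisfying count = 3/4.
Tautology iff count = 4: no.

0


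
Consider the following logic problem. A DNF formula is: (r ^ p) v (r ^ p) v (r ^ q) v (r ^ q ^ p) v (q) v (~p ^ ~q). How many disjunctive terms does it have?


A DNF formula is a disjunction of terms (conjunctions).
Terms are separated by v.
Counting the disjuncts: 6 terms.

6


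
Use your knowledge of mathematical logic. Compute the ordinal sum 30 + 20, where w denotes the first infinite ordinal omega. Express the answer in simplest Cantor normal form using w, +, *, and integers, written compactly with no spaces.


Compute 30 + 20.
Ordinal + is associative but NOT commutative; for finite n>0, n + w = w but w + n stays w+n.
Both operands finite; ordinal + agrees with natural +: 30 + 20 = 50.
Result = 50

50


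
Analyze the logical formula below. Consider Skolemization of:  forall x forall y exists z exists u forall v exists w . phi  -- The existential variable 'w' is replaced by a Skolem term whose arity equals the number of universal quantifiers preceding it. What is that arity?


Quantifier prefix: forall x forall y exists z exists u forall v exists w
'w' is existentially quantified at position 6.
Universal variables preceding it: x, y, v
Skolem function arity = 3

3


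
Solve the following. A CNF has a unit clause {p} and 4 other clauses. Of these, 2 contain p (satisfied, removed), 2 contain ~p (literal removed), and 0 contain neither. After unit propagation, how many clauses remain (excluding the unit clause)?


Satisfied (removed): 2
Shortened (remain): 2
Unchanged (remain): 0
Remaining = 2 + 0 = 2

2


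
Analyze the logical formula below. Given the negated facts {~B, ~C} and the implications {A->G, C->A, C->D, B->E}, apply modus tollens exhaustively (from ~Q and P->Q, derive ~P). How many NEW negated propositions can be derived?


Initial negated facts: {~B, ~C}
Apply modus tollens to closure:
  (no implication fires)
Final negated: {~B, ~C}
New negations: {(none)}
Count = 0

0


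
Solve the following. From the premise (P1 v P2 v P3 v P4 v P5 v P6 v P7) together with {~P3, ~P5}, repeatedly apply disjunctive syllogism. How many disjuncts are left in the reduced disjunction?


Original disjuncts (7): P1, P2, P3, P4, P5, P6, P7
Negated (eliminate): ~P3, ~P5
Remaining disjuncts: P1, P2, P4, P6, P7
Count = 7 - 2 = 5

5


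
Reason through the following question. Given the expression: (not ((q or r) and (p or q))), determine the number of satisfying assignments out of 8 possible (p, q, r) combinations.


Check all 8 assignments:
p=0, q=0, r=0: 1
p=0, q=0, r=1: 1
p=0, q=1, r=0: 0
p=0, q=1, r=1: 0
p=1, q=0, r=0: 1
p=1, q=0, r=1: 0
p=1, q=1, r=0: 0
p=1, q=1, r=1: 0
Count of True = 3

3


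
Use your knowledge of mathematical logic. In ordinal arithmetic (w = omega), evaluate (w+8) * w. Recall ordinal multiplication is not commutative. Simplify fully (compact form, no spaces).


Compute (w+8) * w.
Ordinal * is associative and left-distributive over +, but NOT commutative; for finite n>1, n*w = w but w*n stays w*n.
(w+8) * w = sup{(w+8)*k : k<w} = sup{w*k+8} = w^2 (the +8 tail is absorbed in the limit).
Result = w^2

w^2


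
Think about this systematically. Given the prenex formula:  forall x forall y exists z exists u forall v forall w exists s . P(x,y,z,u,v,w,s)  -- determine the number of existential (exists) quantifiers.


Quantifier prefix: forall x forall y exists z exists u forall v forall w exists s
Mark each quantifier type:
  U U E E U U E
Universal count = 4, Existential count = 3
Asked for existential (exists) quantifiers: 3

3


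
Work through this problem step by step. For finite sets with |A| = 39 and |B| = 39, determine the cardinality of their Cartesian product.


The Cartesian product A x B contains all ordered pairs (a, b).
|A x B| = |A| * |B| = 39 * 39 = 1521

1521


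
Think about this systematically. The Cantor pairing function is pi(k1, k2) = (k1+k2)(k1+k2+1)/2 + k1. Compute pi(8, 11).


k1 + k2 = 19
(k1+k2)(k1+k2+1)/2 = 19 * 20 / 2 = 190
pi = 190 + 8 = 198

198


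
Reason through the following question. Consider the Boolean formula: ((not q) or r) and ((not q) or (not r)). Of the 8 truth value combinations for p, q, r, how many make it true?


Evaluate all 8 assignments for p, q, r:
p=0, q=0, r=0: 1
p=0, q=0, r=1: 1
p=0, q=1, r=0: 0
p=0, q=1, r=1: 0
p=1, q=0, r=0: 1
p=1, q=0, r=1: 1
p=1, q=1, r=0: 0
p=1, q=1, r=1: 0
Satisfying count = 4

4


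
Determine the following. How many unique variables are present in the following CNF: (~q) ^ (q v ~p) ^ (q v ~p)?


Identify each variable that appears in the formula.
Variables found: p, q
Count = 2

2


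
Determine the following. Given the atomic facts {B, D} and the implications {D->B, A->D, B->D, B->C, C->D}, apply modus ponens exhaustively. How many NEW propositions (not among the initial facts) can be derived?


Initial facts: {B, D}
Apply modus ponens to closure:
  B and B->C  =>  C
Final known: {B, C, D}
New propositions: {C}
Count = 1

1


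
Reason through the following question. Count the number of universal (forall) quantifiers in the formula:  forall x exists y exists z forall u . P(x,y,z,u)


Quantifier prefix: forall x exists y exists z forall u
Mark each quantifier type:
  U E E U
Universal count = 2, Existential count = 2
Asked for universal (forall) quantifiers: 2

2


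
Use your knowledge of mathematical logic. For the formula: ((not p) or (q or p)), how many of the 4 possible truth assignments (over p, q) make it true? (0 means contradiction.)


Check all 4 assignments:
p=0, q=0: 1
p=0, q=1: 1
p=1, q=0: 1
p=1, q=1: 1
Count of True = 4

4


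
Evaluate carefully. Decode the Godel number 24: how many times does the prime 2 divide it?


Factorize 24 by dividing by 2 repeatedly.
Division steps: 2 divides 24 exactly 3 time(s).
Exponent of 2 = 3

3


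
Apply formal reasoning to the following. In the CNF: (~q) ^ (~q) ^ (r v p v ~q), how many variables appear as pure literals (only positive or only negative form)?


Check each variable for pure literal status:
p: pure positive
q: pure negative
r: pure positive
Pure literal count = 3

3


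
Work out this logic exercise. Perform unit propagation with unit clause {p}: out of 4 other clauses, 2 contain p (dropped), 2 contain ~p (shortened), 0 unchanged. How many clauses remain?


Satisfied (removed): 2
Shortened (remain): 2
Unchanged (remain): 0
Remaining = 2 + 0 = 2

2


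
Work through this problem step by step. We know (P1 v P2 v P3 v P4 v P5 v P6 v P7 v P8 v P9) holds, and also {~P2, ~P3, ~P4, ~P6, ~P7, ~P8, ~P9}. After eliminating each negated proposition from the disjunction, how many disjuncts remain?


Original disjuncts (9): P1, P2, P3, P4, P5, P6, P7, P8, P9
Negated (eliminate): ~P2, ~P3, ~P4, ~P6, ~P7, ~P8, ~P9
Remaining disjuncts: P1, P5
Count = 9 - 7 = 2

2


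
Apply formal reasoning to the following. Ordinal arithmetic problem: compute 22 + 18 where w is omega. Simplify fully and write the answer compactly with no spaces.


Compute 22 + 18.
Ordinal + is associative but NOT commutative; for finite n>0, n + w = w but w + n stays w+n.
Both operands finite; ordinal + agrees with natural +: 22 + 18 = 40.
Result = 40

40


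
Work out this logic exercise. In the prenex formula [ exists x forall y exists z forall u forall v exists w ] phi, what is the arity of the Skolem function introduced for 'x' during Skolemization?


Quantifier prefix: exists x forall y exists z forall u forall v exists w
'x' is existentially quantified at position 1.
No universal quantifiers precede it.
Skolem function arity = 0 (a Skolem constant)

0


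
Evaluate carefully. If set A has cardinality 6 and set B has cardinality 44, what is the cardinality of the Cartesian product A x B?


The Cartesian product A x B contains all ordered pairs (a, b).
|A x B| = |A| * |B| = 6 * 44 = 264

264


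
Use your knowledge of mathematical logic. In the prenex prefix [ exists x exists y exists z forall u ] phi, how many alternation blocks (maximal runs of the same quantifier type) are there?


Quantifier-type sequence: E E E A  (A=forall, E=exists)
Group into maximal same-type runs:
  Ex3 | Ax1
Number of blocks = 2

2


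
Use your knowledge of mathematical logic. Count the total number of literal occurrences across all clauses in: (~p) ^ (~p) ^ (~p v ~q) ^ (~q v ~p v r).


Counting literals in each clause:
Clause 1: 1 literal(s)
Clause 2: 1 literal(s)
Clause 3: 2 literal(s)
Clause 4: 3 literal(s)
Total = 7

7


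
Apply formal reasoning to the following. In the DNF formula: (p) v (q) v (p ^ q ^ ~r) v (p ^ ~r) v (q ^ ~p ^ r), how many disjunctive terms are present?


A DNF formula is a disjunction of terms (conjunctions).
Terms are separated by v.
Counting the disjuncts: 5 terms.

5


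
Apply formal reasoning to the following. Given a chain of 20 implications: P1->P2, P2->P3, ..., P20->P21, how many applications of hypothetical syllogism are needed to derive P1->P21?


With 20 implications in a chain connecting 21 propositions:
P1->P2, P2->P3, ..., P20->P21
Steps needed = (number of implications) - 1 = 20 - 1 = 19

19


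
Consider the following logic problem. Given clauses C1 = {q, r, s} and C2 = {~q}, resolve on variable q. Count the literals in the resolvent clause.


Remove q from C1 and ~q from C2.
C1 remainder: {r, s}
C2 remainder: {}
Union (resolvent): {r, s}
Resolvent has 2 literal(s).

2


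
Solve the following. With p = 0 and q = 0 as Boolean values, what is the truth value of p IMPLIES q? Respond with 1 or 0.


p = 0, q = 0
Operation: p IMPLIES q
Evaluate: 0 IMPLIES 0 = 1

1


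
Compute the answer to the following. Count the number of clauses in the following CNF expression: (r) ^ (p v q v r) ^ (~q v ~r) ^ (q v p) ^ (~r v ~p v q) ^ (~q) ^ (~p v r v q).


A CNF formula is a conjunction of clauses.
Clauses are separated by ^.
Counting the conjuncts: 7 clauses.

7


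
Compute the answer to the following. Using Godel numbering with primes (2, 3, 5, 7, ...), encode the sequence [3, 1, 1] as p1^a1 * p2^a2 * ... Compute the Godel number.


Encode each element as an exponent of the corresponding prime:
  2^3 = 8
  3^1 = 3
  5^1 = 5
Product = 8 * 3 * 5 = 120

120


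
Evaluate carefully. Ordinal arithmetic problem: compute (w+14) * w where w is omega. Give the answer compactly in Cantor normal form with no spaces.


Compute (w+14) * w.
Ordinal * is associative and left-distributive over +, but NOT commutative; for finite n>1, n*w = w but w*n stays w*n.
(w+14) * w = sup{(w+14)*k : k<w} = sup{w*k+14} = w^2 (the +14 tail is absorbed in the limit).
Result = w^2

w^2


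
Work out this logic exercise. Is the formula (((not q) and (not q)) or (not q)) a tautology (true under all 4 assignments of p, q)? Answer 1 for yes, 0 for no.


Check all 4 assignments:
p=0, q=0: 1
p=0, q=1: 0
p=1, q=0: 1
p=1, q=1: 0
Satisfying count = 2/4.
Tautology iff count = 4: no.

0


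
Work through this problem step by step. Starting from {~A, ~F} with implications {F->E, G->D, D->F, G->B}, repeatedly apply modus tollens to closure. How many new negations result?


Initial negated facts: {~A, ~F}
Apply modus tollens to closure:
  ~F and D->F  =>  ~D
  ~D and G->D  =>  ~G
Final negated: {~A, ~D, ~F, ~G}
New negations: {~D, ~G}
Count = 2

2


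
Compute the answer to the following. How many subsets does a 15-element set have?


The power set of a set with n elements has 2^n elements.
|P(S)| = 2^15 = 32768

32768


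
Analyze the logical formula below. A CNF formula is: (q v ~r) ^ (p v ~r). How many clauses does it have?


A CNF formula is a conjunction of clauses.
Clauses are separated by ^.
Counting the conjuncts: 2 clauses.

2


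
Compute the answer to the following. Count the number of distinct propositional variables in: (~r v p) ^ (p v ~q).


Identify each variable that appears in the formula.
Variables found: p, q, r
Count = 3

3


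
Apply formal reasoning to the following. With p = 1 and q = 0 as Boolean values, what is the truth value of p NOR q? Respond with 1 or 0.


p = 1, q = 0
Operation: p NOR q
Evaluate: 1 NOR 0 = 0

0


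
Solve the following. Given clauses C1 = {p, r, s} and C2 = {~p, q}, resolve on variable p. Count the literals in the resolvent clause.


Remove p from C1 and ~p from C2.
C1 remainder: {r, s}
C2 remainder: {q}
Union (resolvent): {q, r, s}
Resolvent has 3 literal(s).

3


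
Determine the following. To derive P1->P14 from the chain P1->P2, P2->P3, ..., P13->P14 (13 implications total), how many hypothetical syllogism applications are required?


With 13 implications in a chain connecting 14 propositions:
P1->P2, P2->P3, ..., P13->P14
Steps needed = (number of implications) - 1 = 13 - 1 = 12

12


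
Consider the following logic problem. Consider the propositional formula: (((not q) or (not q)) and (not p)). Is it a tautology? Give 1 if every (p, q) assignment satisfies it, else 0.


Check all 4 assignments:
p=0, q=0: 1
p=0, q=1: 0
p=1, q=0: 0
p=1, q=1: 0
Satisfying count = 1/4.
Tautology iff count = 4: no.

0


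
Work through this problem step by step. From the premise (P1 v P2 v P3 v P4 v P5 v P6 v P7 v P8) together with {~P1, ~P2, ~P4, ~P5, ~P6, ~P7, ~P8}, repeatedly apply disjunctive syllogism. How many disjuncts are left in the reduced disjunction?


Original disjuncts (8): P1, P2, P3, P4, P5, P6, P7, P8
Negated (eliminate): ~P1, ~P2, ~P4, ~P5, ~P6, ~P7, ~P8
Remaining disjuncts: P3
Count = 8 - 7 = 1

1


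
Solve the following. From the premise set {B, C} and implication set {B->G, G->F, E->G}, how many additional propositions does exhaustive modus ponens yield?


Initial facts: {B, C}
Apply modus ponens to closure:
  B and B->G  =>  G
  G and G->F  =>  F
Final known: {B, C, F, G}
New propositions: {F, G}
Count = 2

2


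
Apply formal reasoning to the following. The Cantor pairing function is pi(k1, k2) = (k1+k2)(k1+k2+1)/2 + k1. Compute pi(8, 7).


k1 + k2 = 15
(k1+k2)(k1+k2+1)/2 = 15 * 16 / 2 = 120
pi = 120 + 8 = 128

128


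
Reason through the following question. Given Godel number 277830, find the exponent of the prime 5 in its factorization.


Factorize 277830 by dividing by 5 repeatedly.
Division steps: 5 divides 277830 exactly 1 time(s).
Exponent of 5 = 1

1


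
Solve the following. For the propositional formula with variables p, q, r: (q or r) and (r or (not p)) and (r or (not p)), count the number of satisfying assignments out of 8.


Evaluate all 8 assignments for p, q, r:
p=0, q=0, r=0: 0
p=0, q=0, r=1: 1
p=0, q=1, r=0: 1
p=0, q=1, r=1: 1
p=1, q=0, r=0: 0
p=1, q=0, r=1: 1
p=1, q=1, r=0: 0
p=1, q=1, r=1: 1
Satisfying count = 5

5


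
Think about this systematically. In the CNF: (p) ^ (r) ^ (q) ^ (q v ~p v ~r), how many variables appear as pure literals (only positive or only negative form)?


Check each variable for pure literal status:
p: mixed (not pure)
q: pure positive
r: mixed (not pure)
Pure literal count = 1

1


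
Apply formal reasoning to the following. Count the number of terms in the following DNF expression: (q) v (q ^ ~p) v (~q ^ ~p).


A DNF formula is a disjunction of terms (conjunctions).
Terms are separated by v.
Counting the disjuncts: 3 terms.

3
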